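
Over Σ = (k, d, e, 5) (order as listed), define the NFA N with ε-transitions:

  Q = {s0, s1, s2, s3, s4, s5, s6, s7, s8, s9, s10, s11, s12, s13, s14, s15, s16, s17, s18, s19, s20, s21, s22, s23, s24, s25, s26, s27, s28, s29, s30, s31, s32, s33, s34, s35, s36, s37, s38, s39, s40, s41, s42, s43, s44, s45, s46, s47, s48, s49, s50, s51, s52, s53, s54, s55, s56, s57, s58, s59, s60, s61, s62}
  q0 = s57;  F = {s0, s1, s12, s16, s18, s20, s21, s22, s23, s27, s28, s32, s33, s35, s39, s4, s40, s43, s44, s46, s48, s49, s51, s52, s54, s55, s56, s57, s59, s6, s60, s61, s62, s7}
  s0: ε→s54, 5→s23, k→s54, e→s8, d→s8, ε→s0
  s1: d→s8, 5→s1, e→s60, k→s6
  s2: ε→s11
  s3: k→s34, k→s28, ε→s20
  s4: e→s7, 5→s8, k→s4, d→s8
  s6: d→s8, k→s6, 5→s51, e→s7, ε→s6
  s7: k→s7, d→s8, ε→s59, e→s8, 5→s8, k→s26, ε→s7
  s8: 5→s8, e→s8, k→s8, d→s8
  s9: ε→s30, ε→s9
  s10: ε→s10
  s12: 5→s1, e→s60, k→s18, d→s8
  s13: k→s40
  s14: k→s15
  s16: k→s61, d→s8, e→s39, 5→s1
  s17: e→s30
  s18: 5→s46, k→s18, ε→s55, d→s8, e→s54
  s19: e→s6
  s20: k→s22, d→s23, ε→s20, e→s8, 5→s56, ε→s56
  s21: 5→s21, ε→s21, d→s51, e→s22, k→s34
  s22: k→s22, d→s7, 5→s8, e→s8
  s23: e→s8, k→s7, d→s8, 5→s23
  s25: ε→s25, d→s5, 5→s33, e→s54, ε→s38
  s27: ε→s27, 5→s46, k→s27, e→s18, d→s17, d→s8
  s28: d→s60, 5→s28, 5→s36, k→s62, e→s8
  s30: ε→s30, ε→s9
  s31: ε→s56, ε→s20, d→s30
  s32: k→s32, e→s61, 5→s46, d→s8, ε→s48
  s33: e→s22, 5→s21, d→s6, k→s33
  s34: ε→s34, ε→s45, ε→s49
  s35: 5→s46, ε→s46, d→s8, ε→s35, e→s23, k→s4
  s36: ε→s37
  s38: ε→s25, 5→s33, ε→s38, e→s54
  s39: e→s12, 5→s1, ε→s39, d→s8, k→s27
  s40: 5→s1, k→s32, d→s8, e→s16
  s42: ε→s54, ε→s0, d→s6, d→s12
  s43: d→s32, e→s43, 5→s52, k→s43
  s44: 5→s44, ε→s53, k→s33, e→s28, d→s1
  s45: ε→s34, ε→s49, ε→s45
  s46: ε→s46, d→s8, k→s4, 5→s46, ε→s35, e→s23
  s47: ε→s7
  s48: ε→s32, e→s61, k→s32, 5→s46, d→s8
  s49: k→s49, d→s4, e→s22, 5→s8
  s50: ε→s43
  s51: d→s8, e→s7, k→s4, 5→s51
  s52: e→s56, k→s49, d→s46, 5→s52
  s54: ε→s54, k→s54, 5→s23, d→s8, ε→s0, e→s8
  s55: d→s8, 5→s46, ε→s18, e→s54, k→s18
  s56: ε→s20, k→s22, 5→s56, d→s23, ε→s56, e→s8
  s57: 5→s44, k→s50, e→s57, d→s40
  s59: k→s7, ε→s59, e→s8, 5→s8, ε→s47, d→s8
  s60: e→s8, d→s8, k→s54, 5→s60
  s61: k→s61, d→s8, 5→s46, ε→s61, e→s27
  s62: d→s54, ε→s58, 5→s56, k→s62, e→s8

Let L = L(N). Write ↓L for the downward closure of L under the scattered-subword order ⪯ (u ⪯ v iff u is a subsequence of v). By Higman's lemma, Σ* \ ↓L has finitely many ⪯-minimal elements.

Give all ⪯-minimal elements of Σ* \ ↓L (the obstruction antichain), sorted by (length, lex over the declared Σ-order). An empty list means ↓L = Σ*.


|Q|=63, |F|=34, |δ|=208 (51 ε).
min D↑ (29 st, q0=0, F={6}): 0:k→1,d→2,e→0,5→3 1:k→1,d→4,e→1,5→5 2:k→4,d→6,e→7,5→8 3:k→9,d→8,e→10,5→3 4:k→4,d→6,e→11,5→12 5:k→13,d→12,e→14,5→5 6:k→6,d→6,e→6,5→6 7:k→11,d→6,e→15,5→8 8:k→16,d→6,e→17,5→8 9:k→9,d→16,e→18,5→19 10:k→20,d→17,e→6,5→10 11:k→11,d→6,e→21,5→12 12:k→22,d→6,e→23,5→12 13:k→13,d→22,e→18,5→6 14:k→18,d→23,e→6,5→14 15:k→21,d→6,e→24,5→8 16:k→16,d→6,e→25,5→26 17:k→27,d→6,e→6,5→17 18:k→18,d→25,e→6,5→6 19:k→13,d→26,e→18,5→19 20:k→20,d→27,e→6,5→14 21:k→21,d→6,e→28,5→12 22:k→22,d→6,e→25,5→6 23:k→25,d→6,e→6,5→23 24:k→28,d→6,e→17,5→8 25:k→25,d→6,e→6,5→6 26:k→22,d→6,e→25,5→26 27:k→27,d→6,e→6,5→23 28:k→28,d→6,e→27,5→12 [Hopcroft].
'dd': |S_i|=[47, 28, 4] end={s17,s30,s8,s9} ∉↓L; 2/2 del acc.
'5ee': N↓-sim [47, 31, 17, 1] end={s8} ∉↓L; 3/3 deletions ∈↓L.
'k5k5': N↓-sim [47, 35, 18, 10, 1] end={s8} rej; 4/4 deletions ∈↓L.
'5ke5': N↓-sim [47, 31, 21, 6, 1] end={s8} ∉↓L; 4/4 deletions ∈↓L.
'deeeee': N↓-sim [47, 28, 25, 23, 20, 9, 1] end={s8} rej; 6/6 single-dels accept.
5 obstructions.

A = [dd, 5ee, k5k5, 5ke5, deeeee].


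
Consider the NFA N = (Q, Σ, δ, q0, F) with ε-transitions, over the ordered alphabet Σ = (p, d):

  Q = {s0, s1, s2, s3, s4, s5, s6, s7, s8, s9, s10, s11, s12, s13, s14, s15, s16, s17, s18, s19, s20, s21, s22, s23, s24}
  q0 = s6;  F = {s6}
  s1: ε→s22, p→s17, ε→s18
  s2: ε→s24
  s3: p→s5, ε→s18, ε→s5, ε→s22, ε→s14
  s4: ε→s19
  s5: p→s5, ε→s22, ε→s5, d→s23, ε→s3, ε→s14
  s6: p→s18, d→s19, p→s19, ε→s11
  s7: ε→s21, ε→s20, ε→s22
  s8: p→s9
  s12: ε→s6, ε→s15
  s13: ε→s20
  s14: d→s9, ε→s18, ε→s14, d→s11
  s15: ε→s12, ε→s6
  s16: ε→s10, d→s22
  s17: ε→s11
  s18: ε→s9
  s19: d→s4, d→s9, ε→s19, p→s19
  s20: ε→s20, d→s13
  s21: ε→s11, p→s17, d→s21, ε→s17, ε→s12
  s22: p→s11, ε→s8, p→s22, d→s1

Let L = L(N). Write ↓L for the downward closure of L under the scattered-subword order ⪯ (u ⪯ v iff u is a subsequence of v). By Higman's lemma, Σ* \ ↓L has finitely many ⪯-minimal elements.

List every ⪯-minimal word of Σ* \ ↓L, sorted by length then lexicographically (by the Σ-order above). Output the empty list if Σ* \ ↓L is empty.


Antichain: [p, d].

|Q|=25, |F|=1, |δ|=52 (32 ε).
min D↑ (2 st, q0=0, F={1}): 0:p→1,d→1 1:p→1,d→1 [Hopcroft].
'p': run [6, 4] end={s18,s19,s4,s9} ∉↓L; 1/1 deletions ∈↓L.
'd': N↓-sim [6, 3] end={s19,s4,s9} rej; 1/1 del acc.
2 obstructions.


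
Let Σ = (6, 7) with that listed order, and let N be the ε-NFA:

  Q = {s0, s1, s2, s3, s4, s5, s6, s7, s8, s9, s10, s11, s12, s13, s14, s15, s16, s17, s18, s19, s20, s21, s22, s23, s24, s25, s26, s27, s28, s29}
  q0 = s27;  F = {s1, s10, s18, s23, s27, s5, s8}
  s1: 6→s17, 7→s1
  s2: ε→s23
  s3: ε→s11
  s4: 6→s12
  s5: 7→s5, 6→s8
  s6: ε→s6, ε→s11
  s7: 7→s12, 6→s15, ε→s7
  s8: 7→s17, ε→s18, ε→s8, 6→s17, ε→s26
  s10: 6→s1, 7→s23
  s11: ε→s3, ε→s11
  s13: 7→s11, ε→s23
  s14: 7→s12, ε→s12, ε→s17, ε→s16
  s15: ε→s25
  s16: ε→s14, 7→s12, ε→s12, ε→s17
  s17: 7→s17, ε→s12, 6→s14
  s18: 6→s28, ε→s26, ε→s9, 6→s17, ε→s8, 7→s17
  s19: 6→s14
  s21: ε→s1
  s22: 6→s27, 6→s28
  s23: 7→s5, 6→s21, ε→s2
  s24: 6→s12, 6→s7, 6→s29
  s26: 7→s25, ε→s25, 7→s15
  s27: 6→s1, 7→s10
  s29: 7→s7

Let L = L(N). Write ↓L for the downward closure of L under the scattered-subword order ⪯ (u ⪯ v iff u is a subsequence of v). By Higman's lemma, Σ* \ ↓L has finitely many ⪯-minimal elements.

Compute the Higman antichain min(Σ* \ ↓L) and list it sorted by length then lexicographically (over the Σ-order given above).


|Q|=30, |F|=7, |δ|=57 (25 ε).
min D↑ (7 st, q0=0, F={3}): 0:6→1,7→2 1:6→3,7→1 2:6→1,7→4 3:6→3,7→3 4:6→1,7→5 5:6→6,7→5 6:6→3,7→3 (ε-aug+det+¬).
'66': |S_i|=[18, 13, 5] end={s12,s14,s16,s17,s28} — reject; 2/2 single-dels accept.
'77767': run [18, 17, 16, 13, 11, 6] end={s12,s14,s15,s16,s17,s25} — reject; 5/5 single-dels accept.
2 obstructions.

Antichain: [66, 77767].


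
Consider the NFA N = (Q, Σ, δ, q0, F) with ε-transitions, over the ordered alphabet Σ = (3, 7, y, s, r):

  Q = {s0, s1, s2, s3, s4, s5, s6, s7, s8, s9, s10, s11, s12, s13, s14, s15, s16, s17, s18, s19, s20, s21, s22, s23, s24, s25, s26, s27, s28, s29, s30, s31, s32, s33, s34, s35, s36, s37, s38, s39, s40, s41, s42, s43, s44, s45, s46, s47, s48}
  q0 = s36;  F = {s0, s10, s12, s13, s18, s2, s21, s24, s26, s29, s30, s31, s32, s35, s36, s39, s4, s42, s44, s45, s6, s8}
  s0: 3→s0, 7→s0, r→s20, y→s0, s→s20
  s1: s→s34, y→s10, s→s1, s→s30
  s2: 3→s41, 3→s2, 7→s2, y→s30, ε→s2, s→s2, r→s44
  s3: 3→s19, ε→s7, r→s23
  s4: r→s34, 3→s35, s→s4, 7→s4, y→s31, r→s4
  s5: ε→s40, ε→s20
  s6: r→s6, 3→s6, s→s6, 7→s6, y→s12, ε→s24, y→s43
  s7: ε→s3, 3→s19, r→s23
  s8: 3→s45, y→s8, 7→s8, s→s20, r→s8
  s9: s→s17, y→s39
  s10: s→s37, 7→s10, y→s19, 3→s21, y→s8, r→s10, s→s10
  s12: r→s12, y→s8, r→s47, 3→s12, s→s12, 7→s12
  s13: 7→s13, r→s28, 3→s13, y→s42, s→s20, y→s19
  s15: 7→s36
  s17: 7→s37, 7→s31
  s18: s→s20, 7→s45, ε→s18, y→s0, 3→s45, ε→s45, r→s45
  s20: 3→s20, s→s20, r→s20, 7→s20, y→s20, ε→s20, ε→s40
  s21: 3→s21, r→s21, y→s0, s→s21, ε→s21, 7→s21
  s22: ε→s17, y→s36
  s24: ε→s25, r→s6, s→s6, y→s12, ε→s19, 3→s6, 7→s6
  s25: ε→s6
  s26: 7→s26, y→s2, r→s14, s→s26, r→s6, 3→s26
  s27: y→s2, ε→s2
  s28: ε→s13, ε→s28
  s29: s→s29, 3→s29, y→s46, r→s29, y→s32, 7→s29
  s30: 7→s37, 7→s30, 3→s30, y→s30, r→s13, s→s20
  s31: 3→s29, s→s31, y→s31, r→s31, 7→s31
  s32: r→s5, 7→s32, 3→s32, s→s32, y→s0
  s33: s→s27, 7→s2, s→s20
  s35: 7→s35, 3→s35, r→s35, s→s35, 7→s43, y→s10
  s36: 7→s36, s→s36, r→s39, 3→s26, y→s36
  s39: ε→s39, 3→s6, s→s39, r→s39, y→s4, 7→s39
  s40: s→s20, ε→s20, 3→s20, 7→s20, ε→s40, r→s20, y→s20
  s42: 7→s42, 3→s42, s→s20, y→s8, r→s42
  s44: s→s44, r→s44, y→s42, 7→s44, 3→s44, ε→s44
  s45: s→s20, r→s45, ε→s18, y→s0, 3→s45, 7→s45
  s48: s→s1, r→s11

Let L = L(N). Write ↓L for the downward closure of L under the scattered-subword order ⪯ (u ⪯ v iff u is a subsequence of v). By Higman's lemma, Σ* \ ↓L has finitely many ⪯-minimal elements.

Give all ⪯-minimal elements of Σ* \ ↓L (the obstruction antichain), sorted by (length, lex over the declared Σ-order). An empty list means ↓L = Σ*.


|Q|=49, |F|=22, |δ|=174 (23 ε).
min D↑ (21 st, q0=0, F={11}): 0:3→1,7→0,y→0,s→0,r→2 1:3→1,7→1,y→3,s→1,r→4 2:3→4,7→2,y→5,s→2,r→2 3:3→3,7→3,y→6,s→3,r→7 4:3→4,7→4,y→8,s→4,r→4 5:3→9,7→5,y→10,s→5,r→5 6:3→6,7→6,y→6,s→11,r→12 7:3→7,7→7,y→13,s→7,r→7 8:3→8,7→8,y→14,s→8,r→8 9:3→9,7→9,y→15,s→9,r→9 10:3→16,7→10,y→10,s→10,r→10 11:3→11,7→11,y→11,s→11,r→11 12:3→12,7→12,y→13,s→11,r→12 13:3→13,7→13,y→14,s→11,r→13 14:3→17,7→14,y→14,s→11,r→14 15:3→18,7→15,y→14,s→15,r→15 16:3→16,7→16,y→19,s→16,r→16 17:3→17,7→17,y→20,s→11,r→17 18:3→18,7→18,y→20,s→18,r→18 19:3→19,7→19,y→20,s→19,r→11 20:3→20,7→20,y→20,s→11,r→11 [Hopcroft].
'3yys': run [35, 30, 23, 12, 2] end={s20,s40} — reject; 4/4 del acc.
'ryy3yr': run [35, 30, 22, 15, 10, 6, 3] end={s20,s40,s5} ∉↓L; 6/6 del acc.
2 obstructions.

Antichain: [3yys, ryy3yr].


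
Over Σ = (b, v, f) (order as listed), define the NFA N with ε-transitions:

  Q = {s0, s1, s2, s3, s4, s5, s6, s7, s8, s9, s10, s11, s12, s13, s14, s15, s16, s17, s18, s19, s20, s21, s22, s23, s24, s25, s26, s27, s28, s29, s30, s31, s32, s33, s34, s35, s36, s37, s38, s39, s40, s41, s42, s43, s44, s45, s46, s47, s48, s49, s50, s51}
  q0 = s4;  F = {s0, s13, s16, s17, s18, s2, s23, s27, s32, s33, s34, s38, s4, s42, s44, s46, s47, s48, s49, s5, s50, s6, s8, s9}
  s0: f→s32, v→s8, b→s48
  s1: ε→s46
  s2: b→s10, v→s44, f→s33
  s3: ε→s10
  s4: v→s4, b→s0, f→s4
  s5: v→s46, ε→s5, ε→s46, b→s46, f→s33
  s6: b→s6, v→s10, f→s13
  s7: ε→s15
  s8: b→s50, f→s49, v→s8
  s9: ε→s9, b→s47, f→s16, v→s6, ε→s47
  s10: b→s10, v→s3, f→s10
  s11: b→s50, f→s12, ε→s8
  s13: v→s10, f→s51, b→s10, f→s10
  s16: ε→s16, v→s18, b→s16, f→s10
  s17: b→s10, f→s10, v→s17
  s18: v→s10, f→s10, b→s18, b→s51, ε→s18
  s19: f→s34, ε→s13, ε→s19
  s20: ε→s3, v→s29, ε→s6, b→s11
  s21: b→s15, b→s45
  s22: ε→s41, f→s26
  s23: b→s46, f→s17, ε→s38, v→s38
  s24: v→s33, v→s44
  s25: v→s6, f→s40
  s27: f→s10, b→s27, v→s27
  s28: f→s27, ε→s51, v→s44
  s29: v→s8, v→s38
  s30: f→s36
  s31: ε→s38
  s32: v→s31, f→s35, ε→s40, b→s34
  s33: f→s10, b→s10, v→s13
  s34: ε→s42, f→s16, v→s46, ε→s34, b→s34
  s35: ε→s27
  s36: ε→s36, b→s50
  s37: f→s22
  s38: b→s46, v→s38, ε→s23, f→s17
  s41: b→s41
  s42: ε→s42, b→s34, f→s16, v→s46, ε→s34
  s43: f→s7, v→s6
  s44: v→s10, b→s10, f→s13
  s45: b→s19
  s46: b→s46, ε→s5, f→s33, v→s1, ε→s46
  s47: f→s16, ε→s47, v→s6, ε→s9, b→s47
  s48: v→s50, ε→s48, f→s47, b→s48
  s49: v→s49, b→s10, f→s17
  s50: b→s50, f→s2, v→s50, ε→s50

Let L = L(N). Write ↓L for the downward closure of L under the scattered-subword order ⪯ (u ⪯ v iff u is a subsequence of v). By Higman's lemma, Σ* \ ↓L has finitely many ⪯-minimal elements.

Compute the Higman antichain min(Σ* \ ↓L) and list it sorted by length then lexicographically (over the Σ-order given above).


|Q|=52, |F|=24, |δ|=132 (32 ε).
min D↑ (21 st, q0=0, F={14}): 0:b→1,v→0,f→0 1:b→2,v→3,f→4 2:b→2,v→5,f→6 3:b→5,v→3,f→7 4:b→8,v→9,f→10 5:b→5,v→5,f→11 6:b→6,v→12,f→13 7:b→14,v→7,f→15 8:b→8,v→16,f→13 9:b→16,v→9,f→15 10:b→10,v→10,f→14 11:b→14,v→17,f→18 12:b→12,v→14,f→19 13:b→13,v→20,f→14 14:b→14,v→14,f→14 15:b→14,v→15,f→14 16:b→16,v→16,f→18 17:b→14,v→14,f→19 18:b→14,v→19,f→14 19:b→14,v→14,f→14 20:b→20,v→14,f→14 [Hopcroft].
'bvfb': N↓-sim [31, 30, 20, 9, 2] end={s10,s3} — reject; 4/4 single-dels accept.
'bfff': |S_i|=[31, 30, 26, 10, 3] end={s10,s3,s51} rej; 4/4 single-dels accept.
'bbfvv': N↓-sim [31, 30, 20, 12, 7, 2] end={s10,s3} ∉↓L; 5/5 single-dels accept.
3 words, ⪯-incomp.

min(Σ*\↓L) = [bvfb, bfff, bbfvv].


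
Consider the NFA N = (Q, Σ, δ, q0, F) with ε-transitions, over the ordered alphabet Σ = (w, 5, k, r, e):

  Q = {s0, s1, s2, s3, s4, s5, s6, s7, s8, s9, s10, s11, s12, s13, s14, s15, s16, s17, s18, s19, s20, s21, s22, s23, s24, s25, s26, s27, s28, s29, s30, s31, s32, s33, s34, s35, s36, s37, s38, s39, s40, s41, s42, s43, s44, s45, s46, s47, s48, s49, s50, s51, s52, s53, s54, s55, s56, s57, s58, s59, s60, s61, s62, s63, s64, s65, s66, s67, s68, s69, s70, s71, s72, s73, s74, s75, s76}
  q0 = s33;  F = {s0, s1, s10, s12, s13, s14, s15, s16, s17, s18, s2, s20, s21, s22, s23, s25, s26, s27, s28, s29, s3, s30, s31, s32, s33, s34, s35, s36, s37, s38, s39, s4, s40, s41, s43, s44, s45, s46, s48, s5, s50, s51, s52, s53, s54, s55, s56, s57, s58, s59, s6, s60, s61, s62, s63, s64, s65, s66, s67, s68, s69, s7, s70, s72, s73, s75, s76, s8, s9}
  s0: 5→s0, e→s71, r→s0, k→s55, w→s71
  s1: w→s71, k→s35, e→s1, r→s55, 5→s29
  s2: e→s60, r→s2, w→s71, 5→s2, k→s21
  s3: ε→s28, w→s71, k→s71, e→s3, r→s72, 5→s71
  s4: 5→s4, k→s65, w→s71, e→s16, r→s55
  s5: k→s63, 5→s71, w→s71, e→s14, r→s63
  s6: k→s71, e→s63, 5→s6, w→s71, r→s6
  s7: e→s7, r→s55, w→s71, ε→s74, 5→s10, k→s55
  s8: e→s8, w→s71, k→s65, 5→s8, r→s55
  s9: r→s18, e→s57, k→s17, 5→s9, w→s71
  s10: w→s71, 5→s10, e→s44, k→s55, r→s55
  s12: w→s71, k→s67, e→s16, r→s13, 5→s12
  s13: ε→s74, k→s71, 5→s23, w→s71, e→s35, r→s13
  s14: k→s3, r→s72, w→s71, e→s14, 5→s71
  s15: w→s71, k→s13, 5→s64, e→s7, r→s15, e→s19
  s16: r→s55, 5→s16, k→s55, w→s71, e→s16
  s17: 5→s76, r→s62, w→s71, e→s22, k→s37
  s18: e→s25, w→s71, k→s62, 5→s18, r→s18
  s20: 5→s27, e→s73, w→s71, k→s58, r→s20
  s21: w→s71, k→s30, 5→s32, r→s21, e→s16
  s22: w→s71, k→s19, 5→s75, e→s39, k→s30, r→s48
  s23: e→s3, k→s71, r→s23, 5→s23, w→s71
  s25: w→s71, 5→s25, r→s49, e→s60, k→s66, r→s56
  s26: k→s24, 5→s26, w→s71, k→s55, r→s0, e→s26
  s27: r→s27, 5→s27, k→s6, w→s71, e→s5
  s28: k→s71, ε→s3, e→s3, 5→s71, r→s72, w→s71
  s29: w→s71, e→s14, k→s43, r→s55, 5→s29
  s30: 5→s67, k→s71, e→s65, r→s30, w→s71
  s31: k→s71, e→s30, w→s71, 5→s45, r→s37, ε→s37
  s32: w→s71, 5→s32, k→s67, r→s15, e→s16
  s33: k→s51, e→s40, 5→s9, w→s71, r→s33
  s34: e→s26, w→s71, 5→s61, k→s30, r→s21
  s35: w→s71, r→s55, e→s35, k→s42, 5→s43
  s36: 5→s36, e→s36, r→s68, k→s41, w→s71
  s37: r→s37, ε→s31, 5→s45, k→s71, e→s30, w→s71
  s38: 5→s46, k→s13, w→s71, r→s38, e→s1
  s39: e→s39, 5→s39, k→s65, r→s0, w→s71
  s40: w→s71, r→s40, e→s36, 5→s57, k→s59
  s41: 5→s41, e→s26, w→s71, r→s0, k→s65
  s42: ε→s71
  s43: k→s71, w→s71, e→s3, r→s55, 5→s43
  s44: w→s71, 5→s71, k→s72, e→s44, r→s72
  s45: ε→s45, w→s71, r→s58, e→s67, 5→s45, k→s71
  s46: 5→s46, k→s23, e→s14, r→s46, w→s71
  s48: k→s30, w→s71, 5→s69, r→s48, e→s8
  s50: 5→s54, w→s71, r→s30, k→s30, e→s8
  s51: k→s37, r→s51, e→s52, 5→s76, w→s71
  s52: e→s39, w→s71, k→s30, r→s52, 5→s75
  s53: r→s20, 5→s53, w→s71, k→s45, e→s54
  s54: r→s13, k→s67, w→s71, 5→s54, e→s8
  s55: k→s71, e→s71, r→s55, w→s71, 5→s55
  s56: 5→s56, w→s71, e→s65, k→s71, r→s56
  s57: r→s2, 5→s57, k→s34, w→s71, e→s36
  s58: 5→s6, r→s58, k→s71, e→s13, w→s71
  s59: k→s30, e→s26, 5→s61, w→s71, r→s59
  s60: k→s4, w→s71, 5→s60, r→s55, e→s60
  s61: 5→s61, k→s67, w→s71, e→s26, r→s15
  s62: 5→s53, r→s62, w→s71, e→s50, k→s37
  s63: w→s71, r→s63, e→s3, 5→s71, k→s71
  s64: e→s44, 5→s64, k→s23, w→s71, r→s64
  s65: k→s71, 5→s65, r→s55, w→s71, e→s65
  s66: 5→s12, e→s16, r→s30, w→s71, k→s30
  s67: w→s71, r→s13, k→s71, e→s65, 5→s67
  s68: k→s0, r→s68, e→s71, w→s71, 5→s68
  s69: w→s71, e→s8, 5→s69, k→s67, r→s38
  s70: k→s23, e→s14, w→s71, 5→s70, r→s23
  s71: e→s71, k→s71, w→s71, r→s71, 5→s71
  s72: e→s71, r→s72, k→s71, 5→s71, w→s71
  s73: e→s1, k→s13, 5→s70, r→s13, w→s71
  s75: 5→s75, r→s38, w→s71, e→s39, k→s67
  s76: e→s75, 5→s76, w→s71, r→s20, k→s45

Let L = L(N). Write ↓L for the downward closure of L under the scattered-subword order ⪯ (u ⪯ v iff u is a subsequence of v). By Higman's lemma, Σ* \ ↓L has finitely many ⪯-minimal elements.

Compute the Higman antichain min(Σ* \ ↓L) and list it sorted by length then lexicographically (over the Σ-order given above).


Antichain: [w, kkk, eere, 5rerk, ekeke, k5r5e5].

|Q|=77, |F|=69, |δ|=362 (8 ε).
min D↑ (68 st, q0=0, F={1}): 0:w→1,5→2,k→3,r→0,e→4 1:w→1,5→1,k→1,r→1,e→1 2:w→1,5→2,k→5,r→6,e→7 3:w→1,5→8,k→9,r→3,e→10 4:w→1,5→7,k→11,r→4,e→12 5:w→1,5→8,k→9,r→13,e→14 6:w→1,5→6,k→13,r→6,e→15 7:w→1,5→7,k→16,r→17,e→12 8:w→1,5→8,k→18,r→19,e→20 9:w→1,5→18,k→1,r→9,e→21 10:w→1,5→20,k→21,r→10,e→22 11:w→1,5→23,k→21,r→11,e→24 12:w→1,5→12,k→25,r→26,e→12 13:w→1,5→27,k→9,r→13,e→28 14:w→1,5→20,k→21,r→29,e→22 15:w→1,5→15,k→30,r→31,e→32 16:w→1,5→23,k→21,r→33,e→24 17:w→1,5→17,k→33,r→17,e→32 18:w→1,5→18,k→1,r→34,e→35 19:w→1,5→36,k→34,r→19,e→37 20:w→1,5→20,k→35,r→38,e→22 21:w→1,5→35,k→1,r→21,e→39 22:w→1,5→22,k→39,r→40,e→22 23:w→1,5→23,k→35,r→41,e→24 24:w→1,5→24,k→42,r→40,e→24 25:w→1,5→25,k→39,r→40,e→24 26:w→1,5→26,k→40,r→26,e→1 27:w→1,5→27,k→18,r→19,e→43 28:w→1,5→43,k→21,r→21,e→44 29:w→1,5→45,k→21,r→29,e→44 30:w→1,5→46,k→21,r→21,e→47 31:w→1,5→31,k→1,r→31,e→39 32:w→1,5→32,k→48,r→42,e→32 33:w→1,5→49,k→21,r→33,e→47 34:w→1,5→50,k→1,r→34,e→51 35:w→1,5→35,k→1,r→51,e→39 36:w→1,5→36,k→50,r→36,e→52 37:w→1,5→53,k→51,r→51,e→54 38:w→1,5→55,k→51,r→38,e→54 39:w→1,5→39,k→1,r→42,e→39 40:w→1,5→40,k→42,r→40,e→1 41:w→1,5→56,k→51,r→41,e→57 42:w→1,5→42,k→1,r→42,e→1 43:w→1,5→43,k→35,r→51,e→44 44:w→1,5→44,k→39,r→42,e→44 45:w→1,5→45,k→35,r→38,e→44 46:w→1,5→46,k→35,r→51,e→47 47:w→1,5→47,k→42,r→42,e→47 48:w→1,5→48,k→39,r→42,e→47 49:w→1,5→49,k→35,r→41,e→47 50:w→1,5→50,k→1,r→50,e→58 51:w→1,5→59,k→1,r→51,e→60 52:w→1,5→1,k→58,r→58,e→61 53:w→1,5→53,k→59,r→59,e→61 54:w→1,5→62,k→60,r→42,e→54 55:w→1,5→55,k→59,r→55,e→61 56:w→1,5→56,k→59,r→56,e→63 57:w→1,5→64,k→42,r→42,e→57 58:w→1,5→1,k→1,r→58,e→65 59:w→1,5→59,k→1,r→59,e→65 60:w→1,5→66,k→1,r→42,e→60 61:w→1,5→1,k→65,r→67,e→61 62:w→1,5→62,k→66,r→42,e→61 63:w→1,5→1,k→67,r→67,e→63 64:w→1,5→64,k→42,r→42,e→63 65:w→1,5→1,k→1,r→67,e→65 66:w→1,5→66,k→1,r→42,e→65 67:w→1,5→1,k→1,r→67,e→1 (ε-aug+det+¬).
'w': |S_i|=[75, 1] end={s71} — reject; 1/1 del acc.
'kkk': |S_i|=[75, 63, 22, 2] end={s42,s71} — reject; 3/3 deletions ∈↓L.
'eere': run [75, 60, 28, 5, 1] end={s71} ∉↓L; 4/4 deletions ∈↓L.
'5rerk': N↓-sim [75, 70, 57, 36, 17, 2] end={s42,s71} — reject; 5/5 del acc.
'ekeke': N↓-sim [75, 60, 34, 18, 5, 1] end={s71} ∉↓L; 5/5 single-dels accept.
'k5r5e5': N↓-sim [75, 63, 49, 31, 19, 8, 1] end={s71} ∉↓L; 6/6 deletions ∈↓L.
6 words, ⪯-incomp.


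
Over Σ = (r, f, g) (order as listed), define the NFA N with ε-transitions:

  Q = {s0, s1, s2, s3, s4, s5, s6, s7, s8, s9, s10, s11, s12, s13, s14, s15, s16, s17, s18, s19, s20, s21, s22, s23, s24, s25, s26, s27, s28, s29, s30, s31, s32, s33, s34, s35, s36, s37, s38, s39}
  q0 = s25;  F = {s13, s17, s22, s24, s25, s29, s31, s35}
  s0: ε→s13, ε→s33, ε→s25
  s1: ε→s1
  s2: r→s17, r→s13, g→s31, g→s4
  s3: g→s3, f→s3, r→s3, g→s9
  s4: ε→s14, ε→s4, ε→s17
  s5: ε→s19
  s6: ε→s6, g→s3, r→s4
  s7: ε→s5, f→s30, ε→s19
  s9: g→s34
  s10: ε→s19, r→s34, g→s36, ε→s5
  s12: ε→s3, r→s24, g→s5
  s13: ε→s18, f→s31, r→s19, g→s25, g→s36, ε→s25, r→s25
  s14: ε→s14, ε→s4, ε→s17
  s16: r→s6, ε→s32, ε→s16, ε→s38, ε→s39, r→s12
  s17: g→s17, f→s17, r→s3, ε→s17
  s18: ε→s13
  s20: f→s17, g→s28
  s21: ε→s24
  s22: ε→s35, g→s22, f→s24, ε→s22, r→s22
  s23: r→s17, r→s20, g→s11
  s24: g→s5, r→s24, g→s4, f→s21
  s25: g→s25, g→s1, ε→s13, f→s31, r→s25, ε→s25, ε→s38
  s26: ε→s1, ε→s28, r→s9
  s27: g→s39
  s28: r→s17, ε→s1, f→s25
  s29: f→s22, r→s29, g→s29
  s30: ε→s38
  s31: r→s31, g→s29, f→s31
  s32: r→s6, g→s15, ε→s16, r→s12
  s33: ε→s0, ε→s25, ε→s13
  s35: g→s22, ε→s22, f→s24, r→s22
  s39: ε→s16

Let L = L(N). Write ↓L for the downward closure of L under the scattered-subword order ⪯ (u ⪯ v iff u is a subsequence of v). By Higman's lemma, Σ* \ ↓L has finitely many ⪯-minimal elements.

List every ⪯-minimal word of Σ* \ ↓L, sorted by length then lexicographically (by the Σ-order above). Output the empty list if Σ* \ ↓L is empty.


min(Σ*\↓L) = [fgffgr].

|Q|=40, |F|=8, |δ|=99 (41 ε).
min D↑ (7 st, q0=0, F={6}): 0:r→0,f→1,g→0 1:r→1,f→1,g→2 2:r→2,f→3,g→2 3:r→3,f→4,g→3 4:r→4,f→4,g→5 5:r→6,f→5,g→5 6:r→6,f→6,g→6.
'fgffgr': run [20, 14, 13, 12, 10, 8, 3] end={s3,s34,s9} — reject; 6/6 single-dels accept.
1 obstructions.


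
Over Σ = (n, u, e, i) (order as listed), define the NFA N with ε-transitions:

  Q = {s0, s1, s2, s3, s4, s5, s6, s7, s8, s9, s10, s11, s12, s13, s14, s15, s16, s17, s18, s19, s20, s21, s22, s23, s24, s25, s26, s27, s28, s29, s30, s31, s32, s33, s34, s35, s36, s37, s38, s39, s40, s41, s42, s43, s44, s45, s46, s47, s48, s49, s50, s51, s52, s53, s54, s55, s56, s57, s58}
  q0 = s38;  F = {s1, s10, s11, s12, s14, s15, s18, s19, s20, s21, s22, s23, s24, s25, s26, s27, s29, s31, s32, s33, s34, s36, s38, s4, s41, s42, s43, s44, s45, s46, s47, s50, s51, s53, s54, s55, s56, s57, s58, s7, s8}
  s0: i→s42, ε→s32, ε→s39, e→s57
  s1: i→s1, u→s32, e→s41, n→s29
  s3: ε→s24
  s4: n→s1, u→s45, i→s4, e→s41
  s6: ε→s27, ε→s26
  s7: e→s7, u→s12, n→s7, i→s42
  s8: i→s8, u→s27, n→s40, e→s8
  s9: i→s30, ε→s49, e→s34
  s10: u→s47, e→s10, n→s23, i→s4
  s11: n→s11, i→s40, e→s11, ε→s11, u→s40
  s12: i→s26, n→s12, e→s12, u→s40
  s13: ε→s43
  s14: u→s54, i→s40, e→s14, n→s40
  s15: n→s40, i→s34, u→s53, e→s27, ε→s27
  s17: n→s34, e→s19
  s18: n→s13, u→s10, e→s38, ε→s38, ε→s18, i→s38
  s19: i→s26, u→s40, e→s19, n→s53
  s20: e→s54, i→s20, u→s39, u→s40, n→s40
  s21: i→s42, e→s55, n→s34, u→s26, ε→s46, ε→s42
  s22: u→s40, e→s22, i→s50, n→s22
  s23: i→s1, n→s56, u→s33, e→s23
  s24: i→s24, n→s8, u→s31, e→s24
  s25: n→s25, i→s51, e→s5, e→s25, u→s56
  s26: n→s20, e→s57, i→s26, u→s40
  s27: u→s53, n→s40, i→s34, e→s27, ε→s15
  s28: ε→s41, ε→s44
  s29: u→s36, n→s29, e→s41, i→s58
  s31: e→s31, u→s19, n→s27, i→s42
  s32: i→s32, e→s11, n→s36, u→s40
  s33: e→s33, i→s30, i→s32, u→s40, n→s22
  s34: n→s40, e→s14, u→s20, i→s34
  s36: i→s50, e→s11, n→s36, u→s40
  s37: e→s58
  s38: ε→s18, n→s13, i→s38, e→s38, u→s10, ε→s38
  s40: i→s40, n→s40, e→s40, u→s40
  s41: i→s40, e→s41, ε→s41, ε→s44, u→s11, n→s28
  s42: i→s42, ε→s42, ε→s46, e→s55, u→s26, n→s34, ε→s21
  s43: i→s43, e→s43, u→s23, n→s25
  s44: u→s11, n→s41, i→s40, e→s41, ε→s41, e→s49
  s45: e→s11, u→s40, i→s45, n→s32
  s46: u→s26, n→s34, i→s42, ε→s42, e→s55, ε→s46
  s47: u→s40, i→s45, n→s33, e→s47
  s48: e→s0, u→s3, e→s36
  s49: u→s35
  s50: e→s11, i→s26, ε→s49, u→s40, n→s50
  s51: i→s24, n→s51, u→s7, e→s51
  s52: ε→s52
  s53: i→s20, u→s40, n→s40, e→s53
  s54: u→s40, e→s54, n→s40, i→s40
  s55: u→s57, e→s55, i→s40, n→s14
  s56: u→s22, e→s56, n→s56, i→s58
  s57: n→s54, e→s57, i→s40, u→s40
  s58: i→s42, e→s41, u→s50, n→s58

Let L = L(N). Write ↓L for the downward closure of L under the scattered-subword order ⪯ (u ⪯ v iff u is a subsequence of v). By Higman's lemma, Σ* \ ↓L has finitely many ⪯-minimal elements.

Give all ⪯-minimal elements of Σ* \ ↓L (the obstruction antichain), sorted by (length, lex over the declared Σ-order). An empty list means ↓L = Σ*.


min(Σ*\↓L) = [uuu, uiei, nniinn].

|Q|=59, |F|=41, |δ|=211 (28 ε).
min D↑ (37 st, q0=0, F={11}): 0:n→1,u→2,e→0,i→0 1:n→3,u→4,e→1,i→1 2:n→4,u→5,e→2,i→6 3:n→3,u→7,e→3,i→8 4:n→7,u→9,e→4,i→10 5:n→9,u→11,e→5,i→12 6:n→10,u→12,e→13,i→6 7:n→7,u→14,e→7,i→15 8:n→8,u→16,e→8,i→17 9:n→14,u→11,e→9,i→18 10:n→19,u→18,e→13,i→10 11:n→11,u→11,e→11,i→11 12:n→18,u→11,e→20,i→12 13:n→13,u→20,e→13,i→11 14:n→14,u→11,e→14,i→21 15:n→15,u→21,e→13,i→22 16:n→16,u→23,e→16,i→22 17:n→24,u→25,e→17,i→17 18:n→26,u→11,e→20,i→18 19:n→19,u→26,e→13,i→15 20:n→20,u→11,e→20,i→11 21:n→21,u→11,e→20,i→27 22:n→28,u→27,e→29,i→22 23:n→23,u→11,e→23,i→27 24:n→11,u→30,e→24,i→24 25:n→30,u→31,e→25,i→22 26:n→26,u→11,e→20,i→21 27:n→32,u→11,e→33,i→27 28:n→11,u→32,e→34,i→28 29:n→34,u→33,e→29,i→11 30:n→11,u→35,e→30,i→28 31:n→35,u→11,e→31,i→27 32:n→11,u→11,e→36,i→32 33:n→36,u→11,e→33,i→11 34:n→11,u→36,e→34,i→11 35:n→11,u→11,e→35,i→32 36:n→11,u→11,e→36,i→11 [Hopcroft].
'uuu': run [49, 40, 20, 3] end={s35,s39,s40} ∉↓L; 3/3 deletions ∈↓L.
'uiei': |S_i|=[49, 40, 27, 11, 1] end={s40} — reject; 4/4 single-dels accept.
'nniinn': N↓-sim [49, 43, 36, 30, 19, 10, 1] end={s40} rej; 6/6 del acc.
3 words, ⪯-incomp.


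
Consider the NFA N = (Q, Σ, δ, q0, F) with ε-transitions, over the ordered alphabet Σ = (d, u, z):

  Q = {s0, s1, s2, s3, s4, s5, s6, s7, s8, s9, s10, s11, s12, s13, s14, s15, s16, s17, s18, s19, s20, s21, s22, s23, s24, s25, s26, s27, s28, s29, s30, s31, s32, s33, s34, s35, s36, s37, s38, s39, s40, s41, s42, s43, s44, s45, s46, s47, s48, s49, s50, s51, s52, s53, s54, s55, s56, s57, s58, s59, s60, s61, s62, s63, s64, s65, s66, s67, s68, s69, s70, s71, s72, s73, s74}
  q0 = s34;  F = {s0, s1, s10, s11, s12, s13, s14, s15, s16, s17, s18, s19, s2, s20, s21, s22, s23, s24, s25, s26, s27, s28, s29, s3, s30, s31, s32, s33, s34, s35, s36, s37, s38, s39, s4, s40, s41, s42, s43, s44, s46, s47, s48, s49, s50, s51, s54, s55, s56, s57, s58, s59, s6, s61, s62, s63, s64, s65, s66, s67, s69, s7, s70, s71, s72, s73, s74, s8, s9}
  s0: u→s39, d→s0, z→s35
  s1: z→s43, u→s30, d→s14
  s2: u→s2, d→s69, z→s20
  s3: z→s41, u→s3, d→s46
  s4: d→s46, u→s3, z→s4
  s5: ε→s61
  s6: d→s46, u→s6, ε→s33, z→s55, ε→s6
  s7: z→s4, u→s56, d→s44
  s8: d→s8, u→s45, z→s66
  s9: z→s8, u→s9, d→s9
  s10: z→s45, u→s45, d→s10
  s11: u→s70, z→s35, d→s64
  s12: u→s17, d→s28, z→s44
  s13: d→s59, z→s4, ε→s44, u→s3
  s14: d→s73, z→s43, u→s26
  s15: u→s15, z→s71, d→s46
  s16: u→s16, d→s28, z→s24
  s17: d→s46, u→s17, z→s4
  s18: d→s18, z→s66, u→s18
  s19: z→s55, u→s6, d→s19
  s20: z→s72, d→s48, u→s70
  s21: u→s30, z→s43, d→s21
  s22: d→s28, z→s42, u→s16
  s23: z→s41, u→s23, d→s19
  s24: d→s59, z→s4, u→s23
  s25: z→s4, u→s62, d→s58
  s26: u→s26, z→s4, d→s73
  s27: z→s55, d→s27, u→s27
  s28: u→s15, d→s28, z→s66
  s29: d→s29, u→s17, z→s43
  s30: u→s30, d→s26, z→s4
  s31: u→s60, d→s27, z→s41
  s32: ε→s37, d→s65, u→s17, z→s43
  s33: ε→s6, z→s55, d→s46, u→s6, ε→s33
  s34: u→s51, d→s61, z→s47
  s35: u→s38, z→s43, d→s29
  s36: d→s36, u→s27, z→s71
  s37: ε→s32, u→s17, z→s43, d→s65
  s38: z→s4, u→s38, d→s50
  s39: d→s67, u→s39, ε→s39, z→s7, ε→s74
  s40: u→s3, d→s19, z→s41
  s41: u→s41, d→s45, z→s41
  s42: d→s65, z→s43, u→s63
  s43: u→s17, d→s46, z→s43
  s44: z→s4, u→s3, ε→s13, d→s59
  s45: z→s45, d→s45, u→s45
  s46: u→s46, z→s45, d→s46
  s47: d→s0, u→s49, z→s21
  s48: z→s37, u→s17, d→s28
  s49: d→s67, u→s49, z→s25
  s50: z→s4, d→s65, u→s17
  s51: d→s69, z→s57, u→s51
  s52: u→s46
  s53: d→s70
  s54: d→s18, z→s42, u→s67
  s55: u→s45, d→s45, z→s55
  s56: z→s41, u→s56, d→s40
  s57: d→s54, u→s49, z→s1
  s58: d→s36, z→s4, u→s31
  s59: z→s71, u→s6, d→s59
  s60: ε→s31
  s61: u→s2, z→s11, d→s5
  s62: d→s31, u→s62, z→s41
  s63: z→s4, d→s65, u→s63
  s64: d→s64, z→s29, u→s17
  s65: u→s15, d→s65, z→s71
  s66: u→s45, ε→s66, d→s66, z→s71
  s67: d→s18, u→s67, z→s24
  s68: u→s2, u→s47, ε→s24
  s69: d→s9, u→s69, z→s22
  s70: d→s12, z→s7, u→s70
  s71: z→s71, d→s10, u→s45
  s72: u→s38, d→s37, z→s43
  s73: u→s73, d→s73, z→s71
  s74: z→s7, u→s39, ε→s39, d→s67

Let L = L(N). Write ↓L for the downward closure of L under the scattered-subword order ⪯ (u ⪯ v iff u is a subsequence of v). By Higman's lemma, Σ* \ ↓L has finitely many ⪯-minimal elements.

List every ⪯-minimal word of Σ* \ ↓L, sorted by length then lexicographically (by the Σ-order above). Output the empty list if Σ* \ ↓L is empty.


A = [uddzu, zzzdz, dzdudz, zuzuzd].

|Q|=75, |F|=69, |δ|=229 (15 ε).
min D↑ (66 st, q0=0, F={47}): 0:d→1,u→2,z→3 1:d→1,u→4,z→5 2:d→6,u→2,z→7 3:d→8,u→9,z→10 4:d→6,u→4,z→11 5:d→12,u→13,z→14 6:d→15,u→6,z→16 7:d→17,u→9,z→18 8:d→8,u→19,z→14 9:d→20,u→9,z→21 10:d→10,u→22,z→23 11:d→24,u→13,z→25 12:d→12,u→26,z→27 13:d→28,u→13,z→29 14:d→27,u→30,z→23 15:d→15,u→15,z→31 16:d→32,u→33,z→34 17:d→35,u→20,z→34 18:d→36,u→22,z→23 19:d→20,u→19,z→29 20:d→35,u→20,z→37 21:d→38,u→39,z→40 22:d→41,u→22,z→40 23:d→42,u→26,z→23 24:d→32,u→26,z→43 25:d→43,u→30,z→23 26:d→42,u→26,z→40 27:d→27,u→26,z→23 28:d→32,u→26,z→44 29:d→44,u→45,z→40 30:d→46,u→30,z→40 31:d→31,u→47,z→48 32:d→32,u→49,z→48 33:d→32,u→33,z→37 34:d→50,u→51,z→23 35:d→35,u→35,z→48 36:d→52,u→41,z→23 37:d→53,u→54,z→40 38:d→55,u→56,z→40 39:d→56,u→39,z→57 40:d→42,u→58,z→40 41:d→52,u→41,z→40 42:d→42,u→42,z→47 43:d→50,u→26,z→23 44:d→53,u→58,z→40 45:d→59,u→45,z→57 46:d→50,u→26,z→40 47:d→47,u→47,z→47 48:d→48,u→47,z→60 49:d→42,u→49,z→60 50:d→50,u→49,z→60 51:d→50,u→51,z→40 52:d→52,u→52,z→60 53:d→53,u→61,z→60 54:d→62,u→54,z→57 55:d→55,u→63,z→60 56:d→63,u→56,z→57 57:d→47,u→57,z→57 58:d→42,u→58,z→57 59:d→62,u→58,z→57 60:d→64,u→47,z→60 61:d→42,u→61,z→65 62:d→62,u→61,z→65 63:d→63,u→63,z→65 64:d→64,u→47,z→47 65:d→47,u→47,z→65 (ε-aug+det+¬).
'uddzu': N↓-sim [72, 62, 46, 19, 6, 1] end={s45} rej; 5/5 single-dels accept.
'zzzdz': N↓-sim [72, 65, 46, 10, 3, 1] end={s45} rej; 5/5 single-dels accept.
'dzdudz': run [72, 64, 43, 29, 12, 3, 1] end={s45} ∉↓L; 6/6 single-dels accept.
'zuzuzd': N↓-sim [72, 65, 45, 27, 15, 3, 1] end={s45} ∉↓L; 6/6 single-dels accept.
4 obstructions.


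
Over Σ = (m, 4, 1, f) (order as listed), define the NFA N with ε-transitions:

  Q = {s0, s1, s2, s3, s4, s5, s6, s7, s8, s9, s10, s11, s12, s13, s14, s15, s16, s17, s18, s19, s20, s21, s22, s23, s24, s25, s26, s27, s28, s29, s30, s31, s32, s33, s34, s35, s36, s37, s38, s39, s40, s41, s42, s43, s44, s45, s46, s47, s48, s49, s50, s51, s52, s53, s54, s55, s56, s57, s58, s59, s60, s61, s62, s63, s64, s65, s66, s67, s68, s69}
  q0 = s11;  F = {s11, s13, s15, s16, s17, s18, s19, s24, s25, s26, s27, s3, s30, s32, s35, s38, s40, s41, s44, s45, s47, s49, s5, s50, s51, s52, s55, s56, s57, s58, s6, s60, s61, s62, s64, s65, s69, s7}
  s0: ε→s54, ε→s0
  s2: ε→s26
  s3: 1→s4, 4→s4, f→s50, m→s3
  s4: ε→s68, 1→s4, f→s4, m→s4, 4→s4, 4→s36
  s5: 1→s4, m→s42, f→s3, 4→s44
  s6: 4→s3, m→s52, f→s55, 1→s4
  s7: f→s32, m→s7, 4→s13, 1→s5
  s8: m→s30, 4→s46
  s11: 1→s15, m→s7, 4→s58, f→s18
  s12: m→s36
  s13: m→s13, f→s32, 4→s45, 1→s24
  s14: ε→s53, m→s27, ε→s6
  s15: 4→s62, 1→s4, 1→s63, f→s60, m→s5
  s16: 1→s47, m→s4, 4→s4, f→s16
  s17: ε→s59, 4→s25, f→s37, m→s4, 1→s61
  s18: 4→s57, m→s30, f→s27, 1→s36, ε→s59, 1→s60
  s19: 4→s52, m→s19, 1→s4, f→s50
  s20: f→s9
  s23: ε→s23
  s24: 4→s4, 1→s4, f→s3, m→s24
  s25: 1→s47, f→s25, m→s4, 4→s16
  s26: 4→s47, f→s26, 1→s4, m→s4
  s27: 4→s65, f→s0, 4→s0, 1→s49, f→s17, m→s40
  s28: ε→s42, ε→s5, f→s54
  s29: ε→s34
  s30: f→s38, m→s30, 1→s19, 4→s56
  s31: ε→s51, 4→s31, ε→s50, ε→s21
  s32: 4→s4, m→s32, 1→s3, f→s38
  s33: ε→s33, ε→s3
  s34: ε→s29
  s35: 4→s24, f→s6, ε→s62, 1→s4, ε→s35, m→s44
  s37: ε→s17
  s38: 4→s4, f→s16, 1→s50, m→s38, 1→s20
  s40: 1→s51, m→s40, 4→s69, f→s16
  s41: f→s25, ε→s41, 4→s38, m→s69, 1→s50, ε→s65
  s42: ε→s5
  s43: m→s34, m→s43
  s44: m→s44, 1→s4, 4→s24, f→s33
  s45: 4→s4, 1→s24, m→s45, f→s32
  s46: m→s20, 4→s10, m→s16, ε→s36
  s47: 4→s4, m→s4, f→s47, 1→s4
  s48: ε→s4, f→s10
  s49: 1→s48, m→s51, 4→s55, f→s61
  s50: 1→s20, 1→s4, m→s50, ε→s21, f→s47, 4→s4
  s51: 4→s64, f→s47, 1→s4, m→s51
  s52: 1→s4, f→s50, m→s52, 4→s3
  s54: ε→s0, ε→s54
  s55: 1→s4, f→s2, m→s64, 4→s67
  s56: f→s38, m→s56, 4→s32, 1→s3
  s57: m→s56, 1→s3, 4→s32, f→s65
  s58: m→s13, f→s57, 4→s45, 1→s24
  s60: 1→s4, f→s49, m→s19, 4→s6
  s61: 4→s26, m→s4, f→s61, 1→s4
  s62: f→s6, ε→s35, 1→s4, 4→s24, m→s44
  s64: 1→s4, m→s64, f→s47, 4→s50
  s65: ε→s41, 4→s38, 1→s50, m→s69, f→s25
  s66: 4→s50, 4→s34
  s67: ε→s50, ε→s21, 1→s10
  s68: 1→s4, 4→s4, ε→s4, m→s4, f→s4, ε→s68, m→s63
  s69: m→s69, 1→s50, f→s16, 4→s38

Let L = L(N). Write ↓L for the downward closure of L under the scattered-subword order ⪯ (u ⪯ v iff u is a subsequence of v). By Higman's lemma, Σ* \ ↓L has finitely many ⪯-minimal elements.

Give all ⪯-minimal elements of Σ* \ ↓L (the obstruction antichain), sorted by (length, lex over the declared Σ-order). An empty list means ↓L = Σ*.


A = [11, mf4, 444, 414, fffm].

|Q|=70, |F|=38, |δ|=219 (35 ε).
min D↑ (37 st, q0=0, F={12}): 0:m→1,4→2,1→3,f→4 1:m→1,4→5,1→6,f→7 2:m→5,4→8,1→9,f→10 3:m→6,4→11,1→12,f→13 4:m→14,4→10,1→13,f→15 5:m→5,4→8,1→9,f→7 6:m→6,4→16,1→12,f→17 7:m→7,4→12,1→17,f→18 8:m→8,4→12,1→9,f→7 9:m→9,4→12,1→12,f→17 10:m→19,4→7,1→17,f→20 11:m→16,4→9,1→12,f→21 12:m→12,4→12,1→12,f→12 13:m→22,4→21,1→12,f→23 14:m→14,4→19,1→22,f→18 15:m→24,4→20,1→23,f→25 16:m→16,4→9,1→12,f→17 17:m→17,4→12,1→12,f→26 18:m→18,4→12,1→26,f→27 19:m→19,4→7,1→17,f→18 20:m→28,4→18,1→26,f→29 21:m→30,4→17,1→12,f→31 22:m→22,4→30,1→12,f→26 23:m→32,4→31,1→12,f→33 24:m→24,4→28,1→32,f→27 25:m→12,4→29,1→33,f→25 26:m→26,4→12,1→12,f→34 27:m→12,4→12,1→34,f→27 28:m→28,4→18,1→26,f→27 29:m→12,4→27,1→34,f→29 30:m→30,4→17,1→12,f→26 31:m→35,4→26,1→12,f→36 32:m→32,4→35,1→12,f→34 33:m→12,4→36,1→12,f→33 34:m→12,4→12,1→12,f→34 35:m→35,4→26,1→12,f→34 36:m→12,4→34,1→12,f→36.
'11': run [55, 32, 8] end={s10,s20,s36,s4,s48,s63,s68,s9} ∉↓L; 2/2 single-dels accept.
'mf4': |S_i|=[55, 29, 14, 4] end={s36,s4,s63,s68} rej; 3/3 del acc.
'444': run [55, 37, 17, 4] end={s36,s4,s63,s68} rej; 3/3 single-dels accept.
'414': run [55, 37, 12, 4] end={s36,s4,s63,s68} rej; 3/3 deletions ∈↓L.
'fffm': run [55, 43, 32, 17, 4] end={s36,s4,s63,s68} rej; 4/4 deletions ∈↓L.
5 minimals (antichain).


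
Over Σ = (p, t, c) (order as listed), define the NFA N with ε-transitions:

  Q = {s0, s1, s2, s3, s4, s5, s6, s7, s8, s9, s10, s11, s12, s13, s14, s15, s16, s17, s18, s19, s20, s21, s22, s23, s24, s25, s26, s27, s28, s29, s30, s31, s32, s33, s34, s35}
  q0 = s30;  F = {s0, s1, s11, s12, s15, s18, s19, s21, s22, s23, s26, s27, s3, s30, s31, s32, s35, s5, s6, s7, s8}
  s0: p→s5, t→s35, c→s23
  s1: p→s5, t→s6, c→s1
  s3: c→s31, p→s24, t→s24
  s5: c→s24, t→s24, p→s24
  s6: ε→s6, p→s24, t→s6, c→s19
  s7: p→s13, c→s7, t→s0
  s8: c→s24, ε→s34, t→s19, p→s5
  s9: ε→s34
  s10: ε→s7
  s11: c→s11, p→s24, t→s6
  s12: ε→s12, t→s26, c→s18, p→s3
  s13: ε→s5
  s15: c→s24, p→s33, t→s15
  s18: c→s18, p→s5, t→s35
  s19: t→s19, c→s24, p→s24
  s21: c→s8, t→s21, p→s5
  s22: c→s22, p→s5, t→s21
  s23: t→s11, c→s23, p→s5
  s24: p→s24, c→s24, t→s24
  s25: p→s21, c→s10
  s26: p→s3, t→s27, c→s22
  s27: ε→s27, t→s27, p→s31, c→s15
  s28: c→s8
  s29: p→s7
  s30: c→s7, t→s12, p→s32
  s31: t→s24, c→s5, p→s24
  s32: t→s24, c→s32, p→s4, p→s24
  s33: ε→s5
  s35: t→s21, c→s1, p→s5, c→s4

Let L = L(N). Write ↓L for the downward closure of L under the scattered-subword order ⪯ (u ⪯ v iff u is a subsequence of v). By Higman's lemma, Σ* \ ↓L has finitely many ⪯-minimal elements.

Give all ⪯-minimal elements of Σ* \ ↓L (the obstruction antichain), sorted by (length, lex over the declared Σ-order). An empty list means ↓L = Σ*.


min(Σ*\↓L) = [pp, pt, cpc, tpccc, tttcc, ctctp].

|Q|=36, |F|=21, |δ|=80 (8 ε).
min D↑ (22 st, q0=0, F={4}): 0:p→1,t→2,c→3 1:p→4,t→4,c→1 2:p→5,t→6,c→7 3:p→8,t→9,c→3 4:p→4,t→4,c→4 5:p→4,t→4,c→10 6:p→5,t→11,c→12 7:p→8,t→13,c→7 8:p→4,t→4,c→4 9:p→8,t→13,c→14 10:p→4,t→4,c→8 11:p→10,t→11,c→15 12:p→8,t→16,c→12 13:p→8,t→16,c→17 14:p→8,t→18,c→14 15:p→8,t→15,c→4 16:p→8,t→16,c→19 17:p→8,t→20,c→17 18:p→4,t→20,c→18 19:p→8,t→21,c→4 20:p→4,t→20,c→21 21:p→4,t→21,c→4 (ε-aug+det+¬).
'pp': |S_i|=[26, 8, 2] end={s24,s4} — reject; 2/2 deletions ∈↓L.
'pt': |S_i|=[26, 8, 1] end={s24} rej; 2/2 single-dels accept.
'cpc': run [26, 21, 5, 1] end={s24} ∉↓L; 3/3 single-dels accept.
'tpccc': run [26, 22, 5, 3, 2, 1] end={s24} ∉↓L; 5/5 single-dels accept.
'tttcc': run [26, 22, 18, 11, 7, 1] end={s24} rej; 5/5 del acc.
'ctctp': N↓-sim [26, 21, 15, 10, 4, 1] end={s24} ∉↓L; 5/5 single-dels accept.
6 words, ⪯-incomp.
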